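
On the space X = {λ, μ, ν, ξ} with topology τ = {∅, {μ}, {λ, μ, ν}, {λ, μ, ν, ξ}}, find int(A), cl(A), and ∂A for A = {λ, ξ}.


int(A) = ∅, cl(A) = {λ, ν, ξ}, ∂A = {λ, ν, ξ}.

Closed sets in (X, τ) are complements of opens:
  closed(X, τ) = {∅, {ξ}, {λ, ν, ξ}, {λ, μ, ν, ξ}}.
int(A) = ⋃ {U ∈ τ : U ⊆ A}. Opens contained in A: ∅.
Taking the union of these: int(A) = ∅.
cl(A) = ⋂ {C closed : A ⊆ C}. Closed sets containing A: {λ, ν, ξ}, {λ, μ, ν, ξ}.
Intersecting these: cl(A) = {λ, ν, ξ}.
∂A = cl(A) ∖ int(A) = {λ, ν, ξ} ∖ ∅ = {λ, ν, ξ}.


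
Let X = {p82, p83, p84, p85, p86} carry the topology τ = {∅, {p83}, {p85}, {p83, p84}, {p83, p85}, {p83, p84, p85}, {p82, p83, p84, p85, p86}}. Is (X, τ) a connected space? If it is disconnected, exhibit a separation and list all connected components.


(X, τ) is connected.

Find clopen sets (U ∈ τ with X ∖ U ∈ τ):
  U = ∅, X ∖ U = {p82, p83, p84, p85, p86} — both open, so U is clopen.
  U = {p82, p83, p84, p85, p86}, X ∖ U = ∅ — both open, so U is clopen.
Only trivial clopens (∅ and X) exist, so (X, τ) is connected.
Compute connected components by grouping points that agree on all clopens:
  component: {p82, p83, p84, p85, p86}


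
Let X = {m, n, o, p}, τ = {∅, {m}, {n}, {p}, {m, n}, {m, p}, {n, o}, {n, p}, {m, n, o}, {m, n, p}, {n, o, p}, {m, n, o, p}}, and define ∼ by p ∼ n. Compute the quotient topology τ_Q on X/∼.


X/∼ = {[m], [n=p], [o]}; |τ_Q| = 6.

Equivalence classes: [m], [n=p], [o].
Quotient map π: X → X/∼ sends m ↦ [m], n ↦ [n=p], o ↦ [o], p ↦ [n=p].
For each subset V ⊆ X/∼, compute π^{-1}(V) ⊆ X and check whether π^{-1}(V) ∈ τ. V is open in τ_Q iff π^{-1}(V) ∈ τ.
  V = {}: π^{-1}(V) = ∅ ∈ τ ✓.
  V = {[m]}: π^{-1}(V) = {m} ∈ τ ✓.
  V = {[n=p]}: π^{-1}(V) = {n, p} ∈ τ ✓.
  V = {[m], [n=p]}: π^{-1}(V) = {m, n, p} ∈ τ ✓.
  V = {[o]}: π^{-1}(V) = {o} ∉ τ ✗.
  V = {[m], [o]}: π^{-1}(V) = {m, o} ∉ τ ✗.
  V = {[n=p], [o]}: π^{-1}(V) = {n, o, p} ∈ τ ✓.
  V = {[m], [n=p], [o]}: π^{-1}(V) = {m, n, o, p} ∈ τ ✓.
Open sets in the quotient: τ_Q = {{}, {[m]}, {[n=p]}, {[m], [n=p]}, {[n=p], [o]}, {[m], [n=p], [o]}} (6 elements).


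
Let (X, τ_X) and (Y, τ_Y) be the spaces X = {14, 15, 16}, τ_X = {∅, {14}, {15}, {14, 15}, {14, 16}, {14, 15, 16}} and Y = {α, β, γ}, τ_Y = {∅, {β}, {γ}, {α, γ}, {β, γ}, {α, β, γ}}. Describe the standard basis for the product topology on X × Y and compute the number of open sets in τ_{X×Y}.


Basis B = {∅ × ∅, {14} × {β}, {14} × {γ}, {15} × {β}, {15} × {γ}, {14} × {α, γ}, {14} × {β, γ}, {14, 15} × {β}, {14, 16} × {β}, {14, 15} × {γ}, {14, 16} × {γ}, {15} × {α, γ}, {15} × {β, γ}, {14} × {α, β, γ}, {14, 15, 16} × {β}, {14, 15, 16} × {γ}, {15} × {α, β, γ}, {14, 15} × {α, γ}, {14, 16} × {α, γ}, {14, 15} × {β, γ}, {14, 16} × {β, γ}, {14, 15} × {α, β, γ}, {14, 16} × {α, β, γ}, {14, 15, 16} × {α, γ}, {14, 15, 16} × {β, γ}, {14, 15, 16} × {α, β, γ}}; |τ_{X×Y}| = 108.

Enumerate products U × V with U ∈ τ_X, V ∈ τ_Y (deduplicated):
  ∅ × ∅ = {} (∅)
  {14} × {β} = {(14,β)}
  {14} × {γ} = {(14,γ)}
  {15} × {β} = {(15,β)}
  {15} × {γ} = {(15,γ)}
  {14} × {α, γ} = {(14,α), (14,γ)}
  {14} × {β, γ} = {(14,β), (14,γ)}
  {14, 15} × {β} = {(14,β), (15,β)}
  {14, 16} × {β} = {(14,β), (16,β)}
  {14, 15} × {γ} = {(14,γ), (15,γ)}
  {14, 16} × {γ} = {(14,γ), (16,γ)}
  {15} × {α, γ} = {(15,α), (15,γ)}
  {15} × {β, γ} = {(15,β), (15,γ)}
  {14} × {α, β, γ} = {(14,α), (14,β), (14,γ)}
  {14, 15, 16} × {β} = {(14,β), (15,β), (16,β)}
  {14, 15, 16} × {γ} = {(14,γ), (15,γ), (16,γ)}
  {15} × {α, β, γ} = {(15,α), (15,β), (15,γ)}
  {14, 15} × {α, γ} = {(14,α), (14,γ), (15,α), (15,γ)}
  {14, 16} × {α, γ} = {(14,α), (14,γ), (16,α), (16,γ)}
  {14, 15} × {β, γ} = {(14,β), (14,γ), (15,β), (15,γ)}
  {14, 16} × {β, γ} = {(14,β), (14,γ), (16,β), (16,γ)}
  {14, 15} × {α, β, γ} = {(14,α), (14,β), (14,γ), (15,α), (15,β), (15,γ)}
  {14, 16} × {α, β, γ} = {(14,α), (14,β), (14,γ), (16,α), (16,β), (16,γ)}
  {14, 15, 16} × {α, γ} = {(14,α), (14,γ), (15,α), (15,γ), (16,α), (16,γ)}
  {14, 15, 16} × {β, γ} = {(14,β), (14,γ), (15,β), (15,γ), (16,β), (16,γ)}
  {14, 15, 16} × {α, β, γ} = {(14,α), (14,β), (14,γ), (15,α), (15,β), (15,γ), (16,α), (16,β), (16,γ)}
These 26 distinct sets form the basis B.
Close under arbitrary unions to get τ_{X×Y}; counting gives |τ_{X×Y}| = 108.


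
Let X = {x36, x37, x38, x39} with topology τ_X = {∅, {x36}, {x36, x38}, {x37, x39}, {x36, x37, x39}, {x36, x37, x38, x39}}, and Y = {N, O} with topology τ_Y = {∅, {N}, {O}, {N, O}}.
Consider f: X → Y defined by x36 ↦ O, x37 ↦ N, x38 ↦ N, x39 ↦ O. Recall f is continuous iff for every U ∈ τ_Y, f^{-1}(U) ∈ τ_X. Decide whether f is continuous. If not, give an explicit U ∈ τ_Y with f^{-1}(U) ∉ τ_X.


f is NOT continuous.

Compute f^{-1}(U) for each U ∈ τ_Y:
  U = ∅: f^{-1}(U) = ∅ ∈ τ_X ✓.
  U = {N}: f^{-1}(U) = {x37, x38} ∉ τ_X ✗.
  U = {O}: f^{-1}(U) = {x36, x39} ∉ τ_X ✗.
  U = {N, O}: f^{-1}(U) = {x36, x37, x38, x39} ∈ τ_X ✓.
Found U = {N} with f^{-1}(U) = {x37, x38} not in τ_X. Therefore f is NOT continuous.


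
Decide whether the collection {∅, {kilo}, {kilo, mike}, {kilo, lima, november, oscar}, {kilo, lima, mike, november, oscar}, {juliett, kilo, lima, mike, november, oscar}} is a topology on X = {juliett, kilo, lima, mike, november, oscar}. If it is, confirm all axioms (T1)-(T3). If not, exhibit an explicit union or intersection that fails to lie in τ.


τ IS a topology on X.

Axiom (T1): ∅ ∈ τ? Yes; X ∈ τ? Yes.
Axiom (T2/T3): check pairwise unions and intersections of members of τ.
All pairwise intersections and unions checked — each lies in τ. Therefore τ satisfies (T1), (T2), (T3): it IS a topology on X.


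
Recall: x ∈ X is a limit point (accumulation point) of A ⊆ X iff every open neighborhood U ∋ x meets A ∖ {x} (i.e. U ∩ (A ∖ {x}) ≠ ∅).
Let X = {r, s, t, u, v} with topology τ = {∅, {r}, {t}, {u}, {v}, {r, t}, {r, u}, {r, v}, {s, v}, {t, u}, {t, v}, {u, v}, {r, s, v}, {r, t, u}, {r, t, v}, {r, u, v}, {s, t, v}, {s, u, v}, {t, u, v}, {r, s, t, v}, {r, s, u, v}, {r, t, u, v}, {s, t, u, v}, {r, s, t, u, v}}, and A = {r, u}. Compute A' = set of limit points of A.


A' = ∅

For each x ∈ X, list the open sets U ∈ τ with x ∈ U, then check whether U ∩ (A ∖ {x}) ≠ ∅ for every such U.
  x = r: open {r} ∋ x has {r} ∩ (A ∖ {r}) = ∅, so x is NOT a limit point.
  x = s: open {s, v} ∋ x has {s, v} ∩ (A ∖ {s}) = ∅, so x is NOT a limit point.
  x = t: open {t} ∋ x has {t} ∩ (A ∖ {t}) = ∅, so x is NOT a limit point.
  x = u: open {u} ∋ x has {u} ∩ (A ∖ {u}) = ∅, so x is NOT a limit point.
  x = v: open {v} ∋ x has {v} ∩ (A ∖ {v}) = ∅, so x is NOT a limit point.
Collecting: A' = ∅.


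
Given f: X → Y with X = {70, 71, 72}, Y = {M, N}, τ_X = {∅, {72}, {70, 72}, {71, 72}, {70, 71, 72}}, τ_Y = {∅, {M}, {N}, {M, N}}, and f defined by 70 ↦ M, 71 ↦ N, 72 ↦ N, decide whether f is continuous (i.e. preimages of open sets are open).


f is NOT continuous.

Compute f^{-1}(U) for each U ∈ τ_Y:
  U = ∅: f^{-1}(U) = ∅ ∈ τ_X ✓.
  U = {M}: f^{-1}(U) = {70} ∉ τ_X ✗.
  U = {N}: f^{-1}(U) = {71, 72} ∈ τ_X ✓.
  U = {M, N}: f^{-1}(U) = {70, 71, 72} ∈ τ_X ✓.
Found U = {M} with f^{-1}(U) = {70} not in τ_X. Therefore f is NOT continuous.


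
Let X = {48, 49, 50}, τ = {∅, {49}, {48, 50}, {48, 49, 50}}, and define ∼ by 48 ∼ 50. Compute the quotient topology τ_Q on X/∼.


X/∼ = {[48=50], [49]}; |τ_Q| = 4.

Equivalence classes: [48=50], [49].
Quotient map π: X → X/∼ sends 48 ↦ [48=50], 49 ↦ [49], 50 ↦ [48=50].
For each subset V ⊆ X/∼, compute π^{-1}(V) ⊆ X and check whether π^{-1}(V) ∈ τ. V is open in τ_Q iff π^{-1}(V) ∈ τ.
  V = {}: π^{-1}(V) = ∅ ∈ τ ✓.
  V = {[48=50]}: π^{-1}(V) = {48, 50} ∈ τ ✓.
  V = {[49]}: π^{-1}(V) = {49} ∈ τ ✓.
  V = {[48=50], [49]}: π^{-1}(V) = {48, 49, 50} ∈ τ ✓.
Open sets in the quotient: τ_Q = {{}, {[48=50]}, {[49]}, {[48=50], [49]}} (4 elements).


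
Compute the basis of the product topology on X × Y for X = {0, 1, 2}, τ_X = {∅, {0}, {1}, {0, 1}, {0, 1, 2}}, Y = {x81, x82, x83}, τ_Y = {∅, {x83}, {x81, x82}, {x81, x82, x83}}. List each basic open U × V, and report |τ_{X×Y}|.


Basis B = {∅ × ∅, {0} × {x83}, {1} × {x83}, {0} × {x81, x82}, {0, 1} × {x83}, {1} × {x81, x82}, {0} × {x81, x82, x83}, {0, 1, 2} × {x83}, {1} × {x81, x82, x83}, {0, 1} × {x81, x82}, {0, 1} × {x81, x82, x83}, {0, 1, 2} × {x81, x82}, {0, 1, 2} × {x81, x82, x83}}; |τ_{X×Y}| = 25.

Enumerate products U × V with U ∈ τ_X, V ∈ τ_Y (deduplicated):
  ∅ × ∅ = {} (∅)
  {0} × {x83} = {(0,x83)}
  {1} × {x83} = {(1,x83)}
  {0} × {x81, x82} = {(0,x81), (0,x82)}
  {0, 1} × {x83} = {(0,x83), (1,x83)}
  {1} × {x81, x82} = {(1,x81), (1,x82)}
  {0} × {x81, x82, x83} = {(0,x81), (0,x82), (0,x83)}
  {0, 1, 2} × {x83} = {(0,x83), (1,x83), (2,x83)}
  {1} × {x81, x82, x83} = {(1,x81), (1,x82), (1,x83)}
  {0, 1} × {x81, x82} = {(0,x81), (0,x82), (1,x81), (1,x82)}
  {0, 1} × {x81, x82, x83} = {(0,x81), (0,x82), (0,x83), (1,x81), (1,x82), (1,x83)}
  {0, 1, 2} × {x81, x82} = {(0,x81), (0,x82), (1,x81), (1,x82), (2,x81), (2,x82)}
  {0, 1, 2} × {x81, x82, x83} = {(0,x81), (0,x82), (0,x83), (1,x81), (1,x82), (1,x83), (2,x81), (2,x82), (2,x83)}
These 13 distinct sets form the basis B.
Close under arbitrary unions to get τ_{X×Y}; counting gives |τ_{X×Y}| = 25.


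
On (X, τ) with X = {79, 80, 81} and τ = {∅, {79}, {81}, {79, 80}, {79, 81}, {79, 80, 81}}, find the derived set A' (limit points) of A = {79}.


A' = {80}

For each x ∈ X, list the open sets U ∈ τ with x ∈ U, then check whether U ∩ (A ∖ {x}) ≠ ∅ for every such U.
  x = 79: open {79} ∋ x has {79} ∩ (A ∖ {79}) = ∅, so x is NOT a limit point.
  x = 80: opens ∋ x are {79, 80}, {79, 80, 81}; each meets A ∖ {80}, so x IS a limit point.
  x = 81: open {81} ∋ x has {81} ∩ (A ∖ {81}) = ∅, so x is NOT a limit point.
Collecting: A' = {80}.


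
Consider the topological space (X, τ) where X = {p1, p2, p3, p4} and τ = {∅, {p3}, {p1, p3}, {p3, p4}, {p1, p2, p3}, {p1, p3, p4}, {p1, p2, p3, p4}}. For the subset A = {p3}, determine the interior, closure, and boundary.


int(A) = {p3}, cl(A) = {p1, p2, p3, p4}, ∂A = {p1, p2, p4}.

Closed sets in (X, τ) are complements of opens:
  closed(X, τ) = {∅, {p2}, {p4}, {p1, p2}, {p2, p4}, {p1, p2, p4}, {p1, p2, p3, p4}}.
int(A) = ⋃ {U ∈ τ : U ⊆ A}. Opens contained in A: ∅, {p3}.
Taking the union of these: int(A) = {p3}.
cl(A) = ⋂ {C closed : A ⊆ C}. Closed sets containing A: {p1, p2, p3, p4}.
Intersecting these: cl(A) = {p1, p2, p3, p4}.
∂A = cl(A) ∖ int(A) = {p1, p2, p3, p4} ∖ {p3} = {p1, p2, p4}.


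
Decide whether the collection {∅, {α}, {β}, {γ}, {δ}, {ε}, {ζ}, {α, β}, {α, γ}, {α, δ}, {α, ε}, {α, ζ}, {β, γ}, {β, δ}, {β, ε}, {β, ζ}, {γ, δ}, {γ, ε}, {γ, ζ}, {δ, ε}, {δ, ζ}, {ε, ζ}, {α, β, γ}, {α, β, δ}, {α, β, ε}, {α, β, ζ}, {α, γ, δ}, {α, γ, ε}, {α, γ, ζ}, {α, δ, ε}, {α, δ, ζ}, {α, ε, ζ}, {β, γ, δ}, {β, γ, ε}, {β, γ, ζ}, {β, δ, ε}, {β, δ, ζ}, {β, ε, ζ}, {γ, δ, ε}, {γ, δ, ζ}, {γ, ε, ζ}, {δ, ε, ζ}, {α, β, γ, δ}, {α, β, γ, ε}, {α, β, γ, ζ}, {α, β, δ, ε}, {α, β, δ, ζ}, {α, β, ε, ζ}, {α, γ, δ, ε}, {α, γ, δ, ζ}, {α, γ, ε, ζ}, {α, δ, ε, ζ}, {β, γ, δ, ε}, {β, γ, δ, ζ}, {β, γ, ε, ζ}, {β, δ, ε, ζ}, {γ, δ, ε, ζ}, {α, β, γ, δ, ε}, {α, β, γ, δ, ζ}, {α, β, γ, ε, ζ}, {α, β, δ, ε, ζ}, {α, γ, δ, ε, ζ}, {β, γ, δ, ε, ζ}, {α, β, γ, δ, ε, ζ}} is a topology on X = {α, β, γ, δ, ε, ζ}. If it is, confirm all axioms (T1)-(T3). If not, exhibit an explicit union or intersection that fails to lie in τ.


τ IS a topology on X.

Axiom (T1): ∅ ∈ τ? Yes; X ∈ τ? Yes.
Axiom (T2/T3): check pairwise unions and intersections of members of τ.
All pairwise intersections and unions checked — each lies in τ. Therefore τ satisfies (T1), (T2), (T3): it IS a topology on X.


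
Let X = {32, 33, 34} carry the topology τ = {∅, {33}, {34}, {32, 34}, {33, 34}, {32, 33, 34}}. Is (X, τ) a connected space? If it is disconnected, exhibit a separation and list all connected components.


(X, τ) is disconnected; components = [{33}, {32, 34}].

Find clopen sets (U ∈ τ with X ∖ U ∈ τ):
  U = ∅, X ∖ U = {32, 33, 34} — both open, so U is clopen.
  U = {33}, X ∖ U = {32, 34} — both open, so U is clopen.
  U = {32, 34}, X ∖ U = {33} — both open, so U is clopen.
  U = {32, 33, 34}, X ∖ U = ∅ — both open, so U is clopen.
Nontrivial clopen(s) exist: e.g. {33}. So (X, τ) is disconnected.
Compute connected components by grouping points that agree on all clopens:
  component: {33}
  component: {32, 34}


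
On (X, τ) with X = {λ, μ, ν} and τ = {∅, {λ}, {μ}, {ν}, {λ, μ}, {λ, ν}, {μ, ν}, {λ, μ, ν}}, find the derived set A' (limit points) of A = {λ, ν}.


A' = ∅

For each x ∈ X, list the open sets U ∈ τ with x ∈ U, then check whether U ∩ (A ∖ {x}) ≠ ∅ for every such U.
  x = λ: open {λ} ∋ x has {λ} ∩ (A ∖ {λ}) = ∅, so x is NOT a limit point.
  x = μ: open {μ} ∋ x has {μ} ∩ (A ∖ {μ}) = ∅, so x is NOT a limit point.
  x = ν: open {ν} ∋ x has {ν} ∩ (A ∖ {ν}) = ∅, so x is NOT a limit point.
Collecting: A' = ∅.


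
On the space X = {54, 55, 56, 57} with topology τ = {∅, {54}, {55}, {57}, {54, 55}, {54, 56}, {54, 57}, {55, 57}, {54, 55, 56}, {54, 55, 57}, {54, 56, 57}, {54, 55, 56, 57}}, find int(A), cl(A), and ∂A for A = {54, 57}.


int(A) = {54, 57}, cl(A) = {54, 56, 57}, ∂A = {56}.

Closed sets in (X, τ) are complements of opens:
  closed(X, τ) = {∅, {55}, {56}, {57}, {54, 56}, {55, 56}, {55, 57}, {56, 57}, {54, 55, 56}, {54, 56, 57}, {55, 56, 57}, {54, 55, 56, 57}}.
int(A) = ⋃ {U ∈ τ : U ⊆ A}. Opens contained in A: ∅, {54}, {57}, {54, 57}.
Taking the union of these: int(A) = {54, 57}.
cl(A) = ⋂ {C closed : A ⊆ C}. Closed sets containing A: {54, 56, 57}, {54, 55, 56, 57}.
Intersecting these: cl(A) = {54, 56, 57}.
∂A = cl(A) ∖ int(A) = {54, 56, 57} ∖ {54, 57} = {56}.


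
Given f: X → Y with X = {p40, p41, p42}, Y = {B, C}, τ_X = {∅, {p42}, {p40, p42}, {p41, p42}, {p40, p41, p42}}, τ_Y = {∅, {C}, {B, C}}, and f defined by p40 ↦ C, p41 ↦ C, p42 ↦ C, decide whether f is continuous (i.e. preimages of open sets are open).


f IS continuous.

Compute f^{-1}(U) for each U ∈ τ_Y:
  U = ∅: f^{-1}(U) = ∅ ∈ τ_X ✓.
  U = {C}: f^{-1}(U) = {p40, p41, p42} ∈ τ_X ✓.
  U = {B, C}: f^{-1}(U) = {p40, p41, p42} ∈ τ_X ✓.
Every preimage lies in τ_X, so f IS continuous.


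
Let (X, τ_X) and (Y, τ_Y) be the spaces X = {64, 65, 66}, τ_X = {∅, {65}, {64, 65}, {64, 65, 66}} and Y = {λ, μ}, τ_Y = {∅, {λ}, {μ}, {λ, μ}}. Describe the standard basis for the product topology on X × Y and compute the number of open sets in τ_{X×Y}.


Basis B = {∅ × ∅, {65} × {λ}, {65} × {μ}, {64, 65} × {λ}, {64, 65} × {μ}, {65} × {λ, μ}, {64, 65, 66} × {λ}, {64, 65, 66} × {μ}, {64, 65} × {λ, μ}, {64, 65, 66} × {λ, μ}}; |τ_{X×Y}| = 16.

Enumerate products U × V with U ∈ τ_X, V ∈ τ_Y (deduplicated):
  ∅ × ∅ = {} (∅)
  {65} × {λ} = {(65,λ)}
  {65} × {μ} = {(65,μ)}
  {64, 65} × {λ} = {(64,λ), (65,λ)}
  {64, 65} × {μ} = {(64,μ), (65,μ)}
  {65} × {λ, μ} = {(65,λ), (65,μ)}
  {64, 65, 66} × {λ} = {(64,λ), (65,λ), (66,λ)}
  {64, 65, 66} × {μ} = {(64,μ), (65,μ), (66,μ)}
  {64, 65} × {λ, μ} = {(64,λ), (64,μ), (65,λ), (65,μ)}
  {64, 65, 66} × {λ, μ} = {(64,λ), (64,μ), (65,λ), (65,μ), (66,λ), (66,μ)}
These 10 distinct sets form the basis B.
Close under arbitrary unions to get τ_{X×Y}; counting gives |τ_{X×Y}| = 16.


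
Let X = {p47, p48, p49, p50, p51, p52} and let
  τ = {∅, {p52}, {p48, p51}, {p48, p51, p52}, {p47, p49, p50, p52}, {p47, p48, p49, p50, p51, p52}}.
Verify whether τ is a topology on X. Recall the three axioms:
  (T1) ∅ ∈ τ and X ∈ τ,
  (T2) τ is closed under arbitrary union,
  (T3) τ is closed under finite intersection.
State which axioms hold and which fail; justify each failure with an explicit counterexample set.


τ IS a topology on X.

Axiom (T1): ∅ ∈ τ? Yes; X ∈ τ? Yes.
Axiom (T2/T3): check pairwise unions and intersections of members of τ.
All pairwise intersections and unions checked — each lies in τ. Therefore τ satisfies (T1), (T2), (T3): it IS a topology on X.


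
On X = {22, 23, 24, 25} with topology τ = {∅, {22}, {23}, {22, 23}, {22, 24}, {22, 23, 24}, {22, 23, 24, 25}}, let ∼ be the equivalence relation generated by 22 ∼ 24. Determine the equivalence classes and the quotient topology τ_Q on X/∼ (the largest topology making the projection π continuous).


X/∼ = {[22=24], [23], [25]}; |τ_Q| = 5.

Equivalence classes: [22=24], [23], [25].
Quotient map π: X → X/∼ sends 22 ↦ [22=24], 23 ↦ [23], 24 ↦ [22=24], 25 ↦ [25].
For each subset V ⊆ X/∼, compute π^{-1}(V) ⊆ X and check whether π^{-1}(V) ∈ τ. V is open in τ_Q iff π^{-1}(V) ∈ τ.
  V = {}: π^{-1}(V) = ∅ ∈ τ ✓.
  V = {[22=24]}: π^{-1}(V) = {22, 24} ∈ τ ✓.
  V = {[23]}: π^{-1}(V) = {23} ∈ τ ✓.
  V = {[22=24], [23]}: π^{-1}(V) = {22, 23, 24} ∈ τ ✓.
  V = {[25]}: π^{-1}(V) = {25} ∉ τ ✗.
  V = {[22=24], [25]}: π^{-1}(V) = {22, 24, 25} ∉ τ ✗.
  V = {[23], [25]}: π^{-1}(V) = {23, 25} ∉ τ ✗.
  V = {[22=24], [23], [25]}: π^{-1}(V) = {22, 23, 24, 25} ∈ τ ✓.
Open sets in the quotient: τ_Q = {{}, {[22=24]}, {[23]}, {[22=24], [23]}, {[22=24], [23], [25]}} (5 elements).


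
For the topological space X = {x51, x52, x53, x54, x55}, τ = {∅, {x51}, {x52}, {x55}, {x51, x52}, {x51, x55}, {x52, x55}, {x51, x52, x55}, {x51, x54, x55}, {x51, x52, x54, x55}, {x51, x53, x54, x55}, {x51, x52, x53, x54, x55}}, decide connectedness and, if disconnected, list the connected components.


(X, τ) is disconnected; components = [{x52}, {x51, x53, x54, x55}].

Find clopen sets (U ∈ τ with X ∖ U ∈ τ):
  U = ∅, X ∖ U = {x51, x52, x53, x54, x55} — both open, so U is clopen.
  U = {x52}, X ∖ U = {x51, x53, x54, x55} — both open, so U is clopen.
  U = {x51, x53, x54, x55}, X ∖ U = {x52} — both open, so U is clopen.
  U = {x51, x52, x53, x54, x55}, X ∖ U = ∅ — both open, so U is clopen.
Nontrivial clopen(s) exist: e.g. {x51, x53, x54, x55}. So (X, τ) is disconnected.
Compute connected components by grouping points that agree on all clopens:
  component: {x52}
  component: {x51, x53, x54, x55}


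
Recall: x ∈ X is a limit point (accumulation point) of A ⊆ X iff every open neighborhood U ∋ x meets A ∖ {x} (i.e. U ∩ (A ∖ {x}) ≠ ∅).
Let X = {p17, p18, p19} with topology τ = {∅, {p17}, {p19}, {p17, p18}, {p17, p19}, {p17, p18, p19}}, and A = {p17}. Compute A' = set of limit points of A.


A' = {p18}

For each x ∈ X, list the open sets U ∈ τ with x ∈ U, then check whether U ∩ (A ∖ {x}) ≠ ∅ for every such U.
  x = p17: open {p17} ∋ x has {p17} ∩ (A ∖ {p17}) = ∅, so x is NOT a limit point.
  x = p18: opens ∋ x are {p17, p18}, {p17, p18, p19}; each meets A ∖ {p18}, so x IS a limit point.
  x = p19: open {p19} ∋ x has {p19} ∩ (A ∖ {p19}) = ∅, so x is NOT a limit point.
Collecting: A' = {p18}.


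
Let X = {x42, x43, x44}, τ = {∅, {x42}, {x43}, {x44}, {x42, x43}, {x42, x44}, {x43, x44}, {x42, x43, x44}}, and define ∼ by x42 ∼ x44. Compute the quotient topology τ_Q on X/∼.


X/∼ = {[x42=x44], [x43]}; |τ_Q| = 4.

Equivalence classes: [x42=x44], [x43].
Quotient map π: X → X/∼ sends x42 ↦ [x42=x44], x43 ↦ [x43], x44 ↦ [x42=x44].
For each subset V ⊆ X/∼, compute π^{-1}(V) ⊆ X and check whether π^{-1}(V) ∈ τ. V is open in τ_Q iff π^{-1}(V) ∈ τ.
  V = {}: π^{-1}(V) = ∅ ∈ τ ✓.
  V = {[x42=x44]}: π^{-1}(V) = {x42, x44} ∈ τ ✓.
  V = {[x43]}: π^{-1}(V) = {x43} ∈ τ ✓.
  V = {[x42=x44], [x43]}: π^{-1}(V) = {x42, x43, x44} ∈ τ ✓.
Open sets in the quotient: τ_Q = {{}, {[x42=x44]}, {[x43]}, {[x42=x44], [x43]}} (4 elements).


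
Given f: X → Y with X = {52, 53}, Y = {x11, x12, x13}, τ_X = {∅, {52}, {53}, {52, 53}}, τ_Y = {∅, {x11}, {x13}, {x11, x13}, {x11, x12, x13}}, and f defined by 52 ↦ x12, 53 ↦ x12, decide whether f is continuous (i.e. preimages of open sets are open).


f IS continuous.

Compute f^{-1}(U) for each U ∈ τ_Y:
  U = ∅: f^{-1}(U) = ∅ ∈ τ_X ✓.
  U = {x11}: f^{-1}(U) = ∅ ∈ τ_X ✓.
  U = {x13}: f^{-1}(U) = ∅ ∈ τ_X ✓.
  U = {x11, x13}: f^{-1}(U) = ∅ ∈ τ_X ✓.
  U = {x11, x12, x13}: f^{-1}(U) = {52, 53} ∈ τ_X ✓.
Every preimage lies in τ_X, so f IS continuous.


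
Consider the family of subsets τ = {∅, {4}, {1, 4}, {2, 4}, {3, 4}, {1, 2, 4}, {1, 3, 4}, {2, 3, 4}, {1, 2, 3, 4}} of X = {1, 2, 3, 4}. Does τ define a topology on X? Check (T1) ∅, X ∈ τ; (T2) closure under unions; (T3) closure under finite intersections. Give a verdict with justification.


τ IS a topology on X.

Axiom (T1): ∅ ∈ τ? Yes; X ∈ τ? Yes.
Axiom (T2/T3): check pairwise unions and intersections of members of τ.
All pairwise intersections and unions checked — each lies in τ. Therefore τ satisfies (T1), (T2), (T3): it IS a topology on X.


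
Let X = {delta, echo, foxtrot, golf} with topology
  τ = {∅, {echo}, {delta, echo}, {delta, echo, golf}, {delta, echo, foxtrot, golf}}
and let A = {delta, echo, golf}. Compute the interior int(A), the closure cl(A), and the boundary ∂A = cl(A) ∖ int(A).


int(A) = {delta, echo, golf}, cl(A) = {delta, echo, foxtrot, golf}, ∂A = {foxtrot}.

Closed sets in (X, τ) are complements of opens:
  closed(X, τ) = {∅, {foxtrot}, {foxtrot, golf}, {delta, foxtrot, golf}, {delta, echo, foxtrot, golf}}.
int(A) = ⋃ {U ∈ τ : U ⊆ A}. Opens contained in A: ∅, {echo}, {delta, echo}, {delta, echo, golf}.
Taking the union of these: int(A) = {delta, echo, golf}.
cl(A) = ⋂ {C closed : A ⊆ C}. Closed sets containing A: {delta, echo, foxtrot, golf}.
Intersecting these: cl(A) = {delta, echo, foxtrot, golf}.
∂A = cl(A) ∖ int(A) = {delta, echo, foxtrot, golf} ∖ {delta, echo, golf} = {foxtrot}.


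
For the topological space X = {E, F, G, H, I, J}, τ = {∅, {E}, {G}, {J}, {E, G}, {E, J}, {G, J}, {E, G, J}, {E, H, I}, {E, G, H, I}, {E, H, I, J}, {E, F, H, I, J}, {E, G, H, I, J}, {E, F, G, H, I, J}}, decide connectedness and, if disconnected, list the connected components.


(X, τ) is disconnected; components = [{G}, {E, F, H, I, J}].

Find clopen sets (U ∈ τ with X ∖ U ∈ τ):
  U = ∅, X ∖ U = {E, F, G, H, I, J} — both open, so U is clopen.
  U = {G}, X ∖ U = {E, F, H, I, J} — both open, so U is clopen.
  U = {E, F, H, I, J}, X ∖ U = {G} — both open, so U is clopen.
  U = {E, F, G, H, I, J}, X ∖ U = ∅ — both open, so U is clopen.
Nontrivial clopen(s) exist: e.g. {G}. So (X, τ) is disconnected.
Compute connected components by grouping points that agree on all clopens:
  component: {G}
  component: {E, F, H, I, J}


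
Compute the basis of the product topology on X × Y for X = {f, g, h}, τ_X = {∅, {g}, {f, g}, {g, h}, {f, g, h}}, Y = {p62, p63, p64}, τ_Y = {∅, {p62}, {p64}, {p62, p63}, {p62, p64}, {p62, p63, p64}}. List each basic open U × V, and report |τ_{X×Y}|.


Basis B = {∅ × ∅, {g} × {p62}, {g} × {p64}, {f, g} × {p62}, {f, g} × {p64}, {g} × {p62, p63}, {g} × {p62, p64}, {g, h} × {p62}, {g, h} × {p64}, {f, g, h} × {p62}, {f, g, h} × {p64}, {g} × {p62, p63, p64}, {f, g} × {p62, p63}, {f, g} × {p62, p64}, {g, h} × {p62, p63}, {g, h} × {p62, p64}, {f, g} × {p62, p63, p64}, {f, g, h} × {p62, p63}, {f, g, h} × {p62, p64}, {g, h} × {p62, p63, p64}, {f, g, h} × {p62, p63, p64}}; |τ_{X×Y}| = 70.

Enumerate products U × V with U ∈ τ_X, V ∈ τ_Y (deduplicated):
  ∅ × ∅ = {} (∅)
  {g} × {p62} = {(g,p62)}
  {g} × {p64} = {(g,p64)}
  {f, g} × {p62} = {(f,p62), (g,p62)}
  {f, g} × {p64} = {(f,p64), (g,p64)}
  {g} × {p62, p63} = {(g,p62), (g,p63)}
  {g} × {p62, p64} = {(g,p62), (g,p64)}
  {g, h} × {p62} = {(g,p62), (h,p62)}
  {g, h} × {p64} = {(g,p64), (h,p64)}
  {f, g, h} × {p62} = {(f,p62), (g,p62), (h,p62)}
  {f, g, h} × {p64} = {(f,p64), (g,p64), (h,p64)}
  {g} × {p62, p63, p64} = {(g,p62), (g,p63), (g,p64)}
  {f, g} × {p62, p63} = {(f,p62), (f,p63), (g,p62), (g,p63)}
  {f, g} × {p62, p64} = {(f,p62), (f,p64), (g,p62), (g,p64)}
  {g, h} × {p62, p63} = {(g,p62), (g,p63), (h,p62), (h,p63)}
  {g, h} × {p62, p64} = {(g,p62), (g,p64), (h,p62), (h,p64)}
  {f, g} × {p62, p63, p64} = {(f,p62), (f,p63), (f,p64), (g,p62), (g,p63), (g,p64)}
  {f, g, h} × {p62, p63} = {(f,p62), (f,p63), (g,p62), (g,p63), (h,p62), (h,p63)}
  {f, g, h} × {p62, p64} = {(f,p62), (f,p64), (g,p62), (g,p64), (h,p62), (h,p64)}
  {g, h} × {p62, p63, p64} = {(g,p62), (g,p63), (g,p64), (h,p62), (h,p63), (h,p64)}
  {f, g, h} × {p62, p63, p64} = {(f,p62), (f,p63), (f,p64), (g,p62), (g,p63), (g,p64), (h,p62), (h,p63), (h,p64)}
These 21 distinct sets form the basis B.
Close under arbitrary unions to get τ_{X×Y}; counting gives |τ_{X×Y}| = 70.


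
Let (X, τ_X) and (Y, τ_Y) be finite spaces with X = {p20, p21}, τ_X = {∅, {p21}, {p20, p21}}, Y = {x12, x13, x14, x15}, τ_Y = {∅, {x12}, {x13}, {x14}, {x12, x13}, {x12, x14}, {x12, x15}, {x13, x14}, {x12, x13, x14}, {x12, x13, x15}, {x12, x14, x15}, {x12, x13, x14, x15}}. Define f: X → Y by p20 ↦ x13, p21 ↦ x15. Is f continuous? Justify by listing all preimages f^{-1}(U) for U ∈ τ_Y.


f is NOT continuous.

Compute f^{-1}(U) for each U ∈ τ_Y:
  U = ∅: f^{-1}(U) = ∅ ∈ τ_X ✓.
  U = {x12}: f^{-1}(U) = ∅ ∈ τ_X ✓.
  U = {x13}: f^{-1}(U) = {p20} ∉ τ_X ✗.
  U = {x14}: f^{-1}(U) = ∅ ∈ τ_X ✓.
  U = {x12, x13}: f^{-1}(U) = {p20} ∉ τ_X ✗.
  U = {x12, x14}: f^{-1}(U) = ∅ ∈ τ_X ✓.
  U = {x12, x15}: f^{-1}(U) = {p21} ∈ τ_X ✓.
  U = {x13, x14}: f^{-1}(U) = {p20} ∉ τ_X ✗.
  U = {x12, x13, x14}: f^{-1}(U) = {p20} ∉ τ_X ✗.
  U = {x12, x13, x15}: f^{-1}(U) = {p20, p21} ∈ τ_X ✓.
  U = {x12, x14, x15}: f^{-1}(U) = {p21} ∈ τ_X ✓.
  U = {x12, x13, x14, x15}: f^{-1}(U) = {p20, p21} ∈ τ_X ✓.
Found U = {x13} with f^{-1}(U) = {p20} not in τ_X. Therefore f is NOT continuous.


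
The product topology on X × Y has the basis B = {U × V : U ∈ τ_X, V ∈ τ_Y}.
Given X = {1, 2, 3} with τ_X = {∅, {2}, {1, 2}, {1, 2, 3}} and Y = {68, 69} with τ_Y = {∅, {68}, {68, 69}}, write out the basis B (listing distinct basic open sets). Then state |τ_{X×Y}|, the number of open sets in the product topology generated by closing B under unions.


Basis B = {∅ × ∅, {2} × {68}, {1, 2} × {68}, {2} × {68, 69}, {1, 2, 3} × {68}, {1, 2} × {68, 69}, {1, 2, 3} × {68, 69}}; |τ_{X×Y}| = 10.

Enumerate products U × V with U ∈ τ_X, V ∈ τ_Y (deduplicated):
  ∅ × ∅ = {} (∅)
  {2} × {68} = {(2,68)}
  {1, 2} × {68} = {(1,68), (2,68)}
  {2} × {68, 69} = {(2,68), (2,69)}
  {1, 2, 3} × {68} = {(1,68), (2,68), (3,68)}
  {1, 2} × {68, 69} = {(1,68), (1,69), (2,68), (2,69)}
  {1, 2, 3} × {68, 69} = {(1,68), (1,69), (2,68), (2,69), (3,68), (3,69)}
These 7 distinct sets form the basis B.
Close under arbitrary unions to get τ_{X×Y}; counting gives |τ_{X×Y}| = 10.


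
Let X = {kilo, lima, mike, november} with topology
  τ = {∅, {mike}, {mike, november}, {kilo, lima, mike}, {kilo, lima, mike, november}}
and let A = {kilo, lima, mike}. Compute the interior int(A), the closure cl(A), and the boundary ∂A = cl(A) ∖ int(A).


int(A) = {kilo, lima, mike}, cl(A) = {kilo, lima, mike, november}, ∂A = {november}.

Closed sets in (X, τ) are complements of opens:
  closed(X, τ) = {∅, {november}, {kilo, lima}, {kilo, lima, november}, {kilo, lima, mike, november}}.
int(A) = ⋃ {U ∈ τ : U ⊆ A}. Opens contained in A: ∅, {mike}, {kilo, lima, mike}.
Taking the union of these: int(A) = {kilo, lima, mike}.
cl(A) = ⋂ {C closed : A ⊆ C}. Closed sets containing A: {kilo, lima, mike, november}.
Intersecting these: cl(A) = {kilo, lima, mike, november}.
∂A = cl(A) ∖ int(A) = {kilo, lima, mike, november} ∖ {kilo, lima, mike} = {november}.


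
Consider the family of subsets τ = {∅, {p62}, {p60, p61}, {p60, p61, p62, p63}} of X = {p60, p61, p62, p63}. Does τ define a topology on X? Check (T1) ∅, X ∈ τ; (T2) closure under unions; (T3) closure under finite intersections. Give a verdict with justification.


τ is NOT a topology on X.

Axiom (T1): ∅ ∈ τ? Yes; X ∈ τ? Yes.
Axiom (T2/T3): check pairwise unions and intersections of members of τ.
Counterexample for (T2): {p62} ∪ {p60, p61} = {p60, p61, p62} ∉ τ. Therefore τ is NOT a topology.


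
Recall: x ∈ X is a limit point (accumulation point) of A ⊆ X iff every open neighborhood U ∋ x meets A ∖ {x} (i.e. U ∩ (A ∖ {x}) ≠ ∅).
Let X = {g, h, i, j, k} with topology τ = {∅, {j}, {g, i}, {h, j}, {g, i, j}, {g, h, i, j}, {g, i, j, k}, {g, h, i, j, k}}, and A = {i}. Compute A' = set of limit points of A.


A' = {g, k}

For each x ∈ X, list the open sets U ∈ τ with x ∈ U, then check whether U ∩ (A ∖ {x}) ≠ ∅ for every such U.
  x = g: opens ∋ x are {g, i}, {g, i, j}, {g, h, i, j}, {g, i, j, k}, {g, h, i, j, k}; each meets A ∖ {g}, so x IS a limit point.
  x = h: open {h, j} ∋ x has {h, j} ∩ (A ∖ {h}) = ∅, so x is NOT a limit point.
  x = i: open {g, i} ∋ x has {g, i} ∩ (A ∖ {i}) = ∅, so x is NOT a limit point.
  x = j: open {j} ∋ x has {j} ∩ (A ∖ {j}) = ∅, so x is NOT a limit point.
  x = k: opens ∋ x are {g, i, j, k}, {g, h, i, j, k}; each meets A ∖ {k}, so x IS a limit point.
Collecting: A' = {g, k}.


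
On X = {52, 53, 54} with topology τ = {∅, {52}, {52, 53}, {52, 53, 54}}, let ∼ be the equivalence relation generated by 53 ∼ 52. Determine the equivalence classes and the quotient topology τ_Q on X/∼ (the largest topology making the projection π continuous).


X/∼ = {[52=53], [54]}; |τ_Q| = 3.

Equivalence classes: [52=53], [54].
Quotient map π: X → X/∼ sends 52 ↦ [52=53], 53 ↦ [52=53], 54 ↦ [54].
For each subset V ⊆ X/∼, compute π^{-1}(V) ⊆ X and check whether π^{-1}(V) ∈ τ. V is open in τ_Q iff π^{-1}(V) ∈ τ.
  V = {}: π^{-1}(V) = ∅ ∈ τ ✓.
  V = {[52=53]}: π^{-1}(V) = {52, 53} ∈ τ ✓.
  V = {[54]}: π^{-1}(V) = {54} ∉ τ ✗.
  V = {[52=53], [54]}: π^{-1}(V) = {52, 53, 54} ∈ τ ✓.
Open sets in the quotient: τ_Q = {{}, {[52=53]}, {[52=53], [54]}} (3 elements).


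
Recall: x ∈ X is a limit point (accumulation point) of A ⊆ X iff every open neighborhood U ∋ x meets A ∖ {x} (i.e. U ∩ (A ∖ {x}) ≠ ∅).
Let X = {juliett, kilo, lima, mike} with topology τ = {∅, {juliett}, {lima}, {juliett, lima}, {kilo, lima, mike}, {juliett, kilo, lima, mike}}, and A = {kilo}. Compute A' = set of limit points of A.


A' = {mike}

For each x ∈ X, list the open sets U ∈ τ with x ∈ U, then check whether U ∩ (A ∖ {x}) ≠ ∅ for every such U.
  x = juliett: open {juliett} ∋ x has {juliett} ∩ (A ∖ {juliett}) = ∅, so x is NOT a limit point.
  x = kilo: open {kilo, lima, mike} ∋ x has {kilo, lima, mike} ∩ (A ∖ {kilo}) = ∅, so x is NOT a limit point.
  x = lima: open {lima} ∋ x has {lima} ∩ (A ∖ {lima}) = ∅, so x is NOT a limit point.
  x = mike: opens ∋ x are {kilo, lima, mike}, {juliett, kilo, lima, mike}; each meets A ∖ {mike}, so x IS a limit point.
Collecting: A' = {mike}.


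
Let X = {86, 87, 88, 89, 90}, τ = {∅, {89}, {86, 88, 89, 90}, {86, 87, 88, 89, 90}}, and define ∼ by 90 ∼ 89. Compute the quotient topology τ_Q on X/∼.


X/∼ = {[86], [87], [88], [89=90]}; |τ_Q| = 3.

Equivalence classes: [86], [87], [88], [89=90].
Quotient map π: X → X/∼ sends 86 ↦ [86], 87 ↦ [87], 88 ↦ [88], 89 ↦ [89=90], 90 ↦ [89=90].
For each subset V ⊆ X/∼, compute π^{-1}(V) ⊆ X and check whether π^{-1}(V) ∈ τ. V is open in τ_Q iff π^{-1}(V) ∈ τ.
  V = {}: π^{-1}(V) = ∅ ∈ τ ✓.
  V = {[86]}: π^{-1}(V) = {86} ∉ τ ✗.
  V = {[87]}: π^{-1}(V) = {87} ∉ τ ✗.
  V = {[86], [87]}: π^{-1}(V) = {86, 87} ∉ τ ✗.
  V = {[88]}: π^{-1}(V) = {88} ∉ τ ✗.
  V = {[86], [88]}: π^{-1}(V) = {86, 88} ∉ τ ✗.
  V = {[87], [88]}: π^{-1}(V) = {87, 88} ∉ τ ✗.
  V = {[86], [87], [88]}: π^{-1}(V) = {86, 87, 88} ∉ τ ✗.
  V = {[89=90]}: π^{-1}(V) = {89, 90} ∉ τ ✗.
  V = {[86], [89=90]}: π^{-1}(V) = {86, 89, 90} ∉ τ ✗.
  V = {[87], [89=90]}: π^{-1}(V) = {87, 89, 90} ∉ τ ✗.
  V = {[86], [87], [89=90]}: π^{-1}(V) = {86, 87, 89, 90} ∉ τ ✗.
  V = {[88], [89=90]}: π^{-1}(V) = {88, 89, 90} ∉ τ ✗.
  V = {[86], [88], [89=90]}: π^{-1}(V) = {86, 88, 89, 90} ∈ τ ✓.
  V = {[87], [88], [89=90]}: π^{-1}(V) = {87, 88, 89, 90} ∉ τ ✗.
  V = {[86], [87], [88], [89=90]}: π^{-1}(V) = {86, 87, 88, 89, 90} ∈ τ ✓.
Open sets in the quotient: τ_Q = {{}, {[86], [88], [89=90]}, {[86], [87], [88], [89=90]}} (3 elements).


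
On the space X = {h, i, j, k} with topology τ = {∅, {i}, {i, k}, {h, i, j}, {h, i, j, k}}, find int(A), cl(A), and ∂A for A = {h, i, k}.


int(A) = {i, k}, cl(A) = {h, i, j, k}, ∂A = {h, j}.

Closed sets in (X, τ) are complements of opens:
  closed(X, τ) = {∅, {k}, {h, j}, {h, j, k}, {h, i, j, k}}.
int(A) = ⋃ {U ∈ τ : U ⊆ A}. Opens contained in A: ∅, {i}, {i, k}.
Taking the union of these: int(A) = {i, k}.
cl(A) = ⋂ {C closed : A ⊆ C}. Closed sets containing A: {h, i, j, k}.
Intersecting these: cl(A) = {h, i, j, k}.
∂A = cl(A) ∖ int(A) = {h, i, j, k} ∖ {i, k} = {h, j}.


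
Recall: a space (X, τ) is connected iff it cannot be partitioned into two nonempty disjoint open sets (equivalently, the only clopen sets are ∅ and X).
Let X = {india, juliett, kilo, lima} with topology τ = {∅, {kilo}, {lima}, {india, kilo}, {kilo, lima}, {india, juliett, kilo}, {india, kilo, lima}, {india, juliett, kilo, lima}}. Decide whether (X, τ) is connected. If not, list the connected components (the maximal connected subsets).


(X, τ) is disconnected; components = [{lima}, {india, juliett, kilo}].

Find clopen sets (U ∈ τ with X ∖ U ∈ τ):
  U = ∅, X ∖ U = {india, juliett, kilo, lima} — both open, so U is clopen.
  U = {lima}, X ∖ U = {india, juliett, kilo} — both open, so U is clopen.
  U = {india, juliett, kilo}, X ∖ U = {lima} — both open, so U is clopen.
  U = {india, juliett, kilo, lima}, X ∖ U = ∅ — both open, so U is clopen.
Nontrivial clopen(s) exist: e.g. {lima}. So (X, τ) is disconnected.
Compute connected components by grouping points that agree on all clopens:
  component: {lima}
  component: {india, juliett, kilo}


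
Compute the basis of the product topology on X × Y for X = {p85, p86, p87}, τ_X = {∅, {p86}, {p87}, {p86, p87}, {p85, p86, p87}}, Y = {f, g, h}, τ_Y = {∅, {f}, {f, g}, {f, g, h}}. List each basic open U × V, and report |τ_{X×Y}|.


Basis B = {∅ × ∅, {p86} × {f}, {p87} × {f}, {p86} × {f, g}, {p86, p87} × {f}, {p87} × {f, g}, {p85, p86, p87} × {f}, {p86} × {f, g, h}, {p87} × {f, g, h}, {p86, p87} × {f, g}, {p85, p86, p87} × {f, g}, {p86, p87} × {f, g, h}, {p85, p86, p87} × {f, g, h}}; |τ_{X×Y}| = 30.

Enumerate products U × V with U ∈ τ_X, V ∈ τ_Y (deduplicated):
  ∅ × ∅ = {} (∅)
  {p86} × {f} = {(p86,f)}
  {p87} × {f} = {(p87,f)}
  {p86} × {f, g} = {(p86,f), (p86,g)}
  {p86, p87} × {f} = {(p86,f), (p87,f)}
  {p87} × {f, g} = {(p87,f), (p87,g)}
  {p85, p86, p87} × {f} = {(p85,f), (p86,f), (p87,f)}
  {p86} × {f, g, h} = {(p86,f), (p86,g), (p86,h)}
  {p87} × {f, g, h} = {(p87,f), (p87,g), (p87,h)}
  {p86, p87} × {f, g} = {(p86,f), (p86,g), (p87,f), (p87,g)}
  {p85, p86, p87} × {f, g} = {(p85,f), (p85,g), (p86,f), (p86,g), (p87,f), (p87,g)}
  {p86, p87} × {f, g, h} = {(p86,f), (p86,g), (p86,h), (p87,f), (p87,g), (p87,h)}
  {p85, p86, p87} × {f, g, h} = {(p85,f), (p85,g), (p85,h), (p86,f), (p86,g), (p86,h), (p87,f), (p87,g), (p87,h)}
These 13 distinct sets form the basis B.
Close under arbitrary unions to get τ_{X×Y}; counting gives |τ_{X×Y}| = 30.


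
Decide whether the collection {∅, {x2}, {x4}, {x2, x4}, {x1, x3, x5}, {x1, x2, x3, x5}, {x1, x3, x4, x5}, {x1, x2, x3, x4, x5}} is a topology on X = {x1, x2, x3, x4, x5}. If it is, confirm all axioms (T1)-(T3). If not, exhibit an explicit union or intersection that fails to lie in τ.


τ IS a topology on X.

Axiom (T1): ∅ ∈ τ? Yes; X ∈ τ? Yes.
Axiom (T2/T3): check pairwise unions and intersections of members of τ.
All pairwise intersections and unions checked — each lies in τ. Therefore τ satisfies (T1), (T2), (T3): it IS a topology on X.


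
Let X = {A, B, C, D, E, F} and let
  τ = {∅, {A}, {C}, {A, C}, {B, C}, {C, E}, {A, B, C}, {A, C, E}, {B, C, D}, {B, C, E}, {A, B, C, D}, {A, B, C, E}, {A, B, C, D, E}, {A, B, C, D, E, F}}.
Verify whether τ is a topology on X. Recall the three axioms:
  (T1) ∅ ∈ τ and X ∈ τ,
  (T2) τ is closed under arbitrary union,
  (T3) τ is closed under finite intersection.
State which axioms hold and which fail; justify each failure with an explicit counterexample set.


τ is NOT a topology on X.

Axiom (T1): ∅ ∈ τ? Yes; X ∈ τ? Yes.
Axiom (T2/T3): check pairwise unions and intersections of members of τ.
Counterexample for (T2): {C, E} ∪ {B, C, D} = {B, C, D, E} ∉ τ. Therefore τ is NOT a topology.


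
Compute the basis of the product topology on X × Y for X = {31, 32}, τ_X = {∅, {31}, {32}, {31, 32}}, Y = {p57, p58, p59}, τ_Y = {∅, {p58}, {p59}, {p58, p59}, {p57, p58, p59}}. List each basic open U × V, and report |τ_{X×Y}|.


Basis B = {∅ × ∅, {31} × {p58}, {31} × {p59}, {32} × {p58}, {32} × {p59}, {31} × {p58, p59}, {31, 32} × {p58}, {31, 32} × {p59}, {32} × {p58, p59}, {31} × {p57, p58, p59}, {32} × {p57, p58, p59}, {31, 32} × {p58, p59}, {31, 32} × {p57, p58, p59}}; |τ_{X×Y}| = 25.

Enumerate products U × V with U ∈ τ_X, V ∈ τ_Y (deduplicated):
  ∅ × ∅ = {} (∅)
  {31} × {p58} = {(31,p58)}
  {31} × {p59} = {(31,p59)}
  {32} × {p58} = {(32,p58)}
  {32} × {p59} = {(32,p59)}
  {31} × {p58, p59} = {(31,p58), (31,p59)}
  {31, 32} × {p58} = {(31,p58), (32,p58)}
  {31, 32} × {p59} = {(31,p59), (32,p59)}
  {32} × {p58, p59} = {(32,p58), (32,p59)}
  {31} × {p57, p58, p59} = {(31,p57), (31,p58), (31,p59)}
  {32} × {p57, p58, p59} = {(32,p57), (32,p58), (32,p59)}
  {31, 32} × {p58, p59} = {(31,p58), (31,p59), (32,p58), (32,p59)}
  {31, 32} × {p57, p58, p59} = {(31,p57), (31,p58), (31,p59), (32,p57), (32,p58), (32,p59)}
These 13 distinct sets form the basis B.
Close under arbitrary unions to get τ_{X×Y}; counting gives |τ_{X×Y}| = 25.


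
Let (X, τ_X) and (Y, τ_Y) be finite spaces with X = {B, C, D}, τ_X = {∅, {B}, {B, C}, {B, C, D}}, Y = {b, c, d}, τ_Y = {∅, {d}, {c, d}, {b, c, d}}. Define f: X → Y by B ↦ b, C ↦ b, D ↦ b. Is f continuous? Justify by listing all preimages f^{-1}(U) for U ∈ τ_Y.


f IS continuous.

Compute f^{-1}(U) for each U ∈ τ_Y:
  U = ∅: f^{-1}(U) = ∅ ∈ τ_X ✓.
  U = {d}: f^{-1}(U) = ∅ ∈ τ_X ✓.
  U = {c, d}: f^{-1}(U) = ∅ ∈ τ_X ✓.
  U = {b, c, d}: f^{-1}(U) = {B, C, D} ∈ τ_X ✓.
Every preimage lies in τ_X, so f IS continuous.


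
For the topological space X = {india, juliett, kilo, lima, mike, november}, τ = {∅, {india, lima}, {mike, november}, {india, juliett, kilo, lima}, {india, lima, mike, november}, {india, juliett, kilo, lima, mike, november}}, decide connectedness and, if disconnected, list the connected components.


(X, τ) is disconnected; components = [{mike, november}, {india, juliett, kilo, lima}].

Find clopen sets (U ∈ τ with X ∖ U ∈ τ):
  U = ∅, X ∖ U = {india, juliett, kilo, lima, mike, november} — both open, so U is clopen.
  U = {mike, november}, X ∖ U = {india, juliett, kilo, lima} — both open, so U is clopen.
  U = {india, juliett, kilo, lima}, X ∖ U = {mike, november} — both open, so U is clopen.
  U = {india, juliett, kilo, lima, mike, november}, X ∖ U = ∅ — both open, so U is clopen.
Nontrivial clopen(s) exist: e.g. {mike, november}. So (X, τ) is disconnected.
Compute connected components by grouping points that agree on all clopens:
  component: {mike, november}
  component: {india, juliett, kilo, lima}
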